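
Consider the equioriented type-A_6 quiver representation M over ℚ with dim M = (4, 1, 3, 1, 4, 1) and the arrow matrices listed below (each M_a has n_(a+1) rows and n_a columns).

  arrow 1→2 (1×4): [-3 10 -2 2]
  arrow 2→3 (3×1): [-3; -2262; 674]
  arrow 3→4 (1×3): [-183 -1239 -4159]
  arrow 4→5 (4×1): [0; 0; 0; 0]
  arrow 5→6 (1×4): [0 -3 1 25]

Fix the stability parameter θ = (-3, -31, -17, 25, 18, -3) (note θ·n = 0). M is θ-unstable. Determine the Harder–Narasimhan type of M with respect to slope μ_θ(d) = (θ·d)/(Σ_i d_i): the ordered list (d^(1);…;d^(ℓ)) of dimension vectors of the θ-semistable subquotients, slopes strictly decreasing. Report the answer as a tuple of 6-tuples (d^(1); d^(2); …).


Via rank(M_{q-1}∘⋯∘M_p): M ≅ I[1,1]^3, I[1,4], I[3,3]^2, I[5,5]^3, I[5,6].
μ_θ-semistable layers: μ^(1)=25; μ^(2)=18; μ^(3)=15/2; μ^(4)=-3; μ^(5)=-17

((0, 0, 0, 1, 0, 0); (0, 0, 0, 0, 3, 0); (0, 0, 0, 0, 1, 1); (3, 0, 0, 0, 0, 0); (1, 1, 3, 0, 0, 0))


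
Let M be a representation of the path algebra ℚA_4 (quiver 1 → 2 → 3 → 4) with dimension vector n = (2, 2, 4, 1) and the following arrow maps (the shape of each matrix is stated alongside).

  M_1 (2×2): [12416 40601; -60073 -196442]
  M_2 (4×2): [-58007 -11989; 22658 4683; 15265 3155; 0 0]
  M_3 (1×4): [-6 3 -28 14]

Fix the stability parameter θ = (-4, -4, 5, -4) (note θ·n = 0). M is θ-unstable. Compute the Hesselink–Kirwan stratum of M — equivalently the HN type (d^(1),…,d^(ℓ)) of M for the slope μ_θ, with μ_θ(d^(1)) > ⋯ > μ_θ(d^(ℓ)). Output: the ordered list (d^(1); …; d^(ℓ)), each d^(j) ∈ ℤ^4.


Barcode: M ≅ I[1,3], I[1,4], I[3,3]^2. HN layers by μ_θ (3 steps, strictly decreasing):
  μ^(1)=5; μ^(2)=1/2; μ^(3)=-4

((0, 0, 3, 0); (0, 0, 1, 1); (2, 2, 0, 0))


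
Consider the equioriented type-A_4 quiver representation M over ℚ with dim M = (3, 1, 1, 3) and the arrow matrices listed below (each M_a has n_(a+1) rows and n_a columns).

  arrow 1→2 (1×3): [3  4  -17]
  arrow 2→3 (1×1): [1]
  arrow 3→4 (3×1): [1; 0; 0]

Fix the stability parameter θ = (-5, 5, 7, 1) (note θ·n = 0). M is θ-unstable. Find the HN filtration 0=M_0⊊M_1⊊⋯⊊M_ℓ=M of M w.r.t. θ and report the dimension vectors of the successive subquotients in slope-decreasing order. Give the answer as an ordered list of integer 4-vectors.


Via rank(M_{q-1}∘⋯∘M_p): M ≅ I[1,1]^2, I[1,4], I[4,4]^2.
μ_θ-semistable layers: μ^(1)=13/3; μ^(2)=1; μ^(3)=-5

((0, 1, 1, 1); (0, 0, 0, 2); (3, 0, 0, 0))


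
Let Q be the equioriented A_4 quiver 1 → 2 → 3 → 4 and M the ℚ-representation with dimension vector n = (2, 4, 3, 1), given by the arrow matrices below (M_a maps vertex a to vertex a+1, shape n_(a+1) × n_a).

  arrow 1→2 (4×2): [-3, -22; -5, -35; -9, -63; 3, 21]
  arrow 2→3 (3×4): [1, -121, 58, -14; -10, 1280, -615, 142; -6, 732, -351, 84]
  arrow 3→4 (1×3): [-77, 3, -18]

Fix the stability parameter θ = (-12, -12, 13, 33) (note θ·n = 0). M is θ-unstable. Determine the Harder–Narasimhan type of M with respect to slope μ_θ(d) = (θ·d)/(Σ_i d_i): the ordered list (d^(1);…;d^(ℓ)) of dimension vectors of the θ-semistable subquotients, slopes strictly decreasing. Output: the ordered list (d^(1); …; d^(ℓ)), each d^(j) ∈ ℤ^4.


Interval decomposition of M: I[1,3], I[1,4], I[2,2], I[2,3].
HN type (ℓ=3): μ^(1)=33; μ^(2)=13; μ^(3)=-12

((0, 0, 0, 1); (0, 0, 3, 0); (2, 4, 0, 0))


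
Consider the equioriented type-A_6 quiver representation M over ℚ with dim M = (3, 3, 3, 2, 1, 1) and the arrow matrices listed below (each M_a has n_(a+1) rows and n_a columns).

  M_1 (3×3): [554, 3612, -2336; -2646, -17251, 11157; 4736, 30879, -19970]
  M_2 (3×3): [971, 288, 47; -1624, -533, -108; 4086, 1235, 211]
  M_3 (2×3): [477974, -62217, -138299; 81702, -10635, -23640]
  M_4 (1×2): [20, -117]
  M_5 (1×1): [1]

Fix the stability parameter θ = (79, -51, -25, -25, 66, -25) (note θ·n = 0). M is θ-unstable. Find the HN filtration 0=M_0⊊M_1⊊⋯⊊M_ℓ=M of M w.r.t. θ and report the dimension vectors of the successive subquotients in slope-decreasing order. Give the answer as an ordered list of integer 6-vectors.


Via rank(M_{q-1}∘⋯∘M_p): M ≅ I[1,3], I[1,4], I[1,6].
μ_θ-semistable layers: μ^(1)=41/2; μ^(2)=1; μ^(3)=-11/2

((0, 0, 0, 0, 1, 1); (1, 1, 1, 0, 0, 0); (2, 2, 2, 2, 0, 0))


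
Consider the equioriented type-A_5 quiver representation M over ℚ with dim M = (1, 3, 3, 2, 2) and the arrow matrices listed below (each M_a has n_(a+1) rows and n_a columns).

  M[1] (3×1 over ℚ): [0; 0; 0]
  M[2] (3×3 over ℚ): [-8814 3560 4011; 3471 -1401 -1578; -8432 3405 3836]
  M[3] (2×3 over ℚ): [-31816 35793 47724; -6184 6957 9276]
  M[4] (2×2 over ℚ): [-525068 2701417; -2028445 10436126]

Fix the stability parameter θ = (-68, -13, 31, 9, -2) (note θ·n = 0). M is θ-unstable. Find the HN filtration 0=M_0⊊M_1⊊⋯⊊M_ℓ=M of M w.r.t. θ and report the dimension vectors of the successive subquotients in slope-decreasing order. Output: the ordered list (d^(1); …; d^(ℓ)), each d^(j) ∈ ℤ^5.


Via rank(M_{q-1}∘⋯∘M_p): M ≅ I[1,1], I[2,3]^2, I[2,5], I[4,5].
μ_θ-semistable layers: μ^(1)=31; μ^(2)=38/3; μ^(3)=7/2; μ^(4)=-13; μ^(5)=-68

((0, 0, 2, 0, 0); (0, 0, 1, 1, 1); (0, 0, 0, 1, 1); (0, 3, 0, 0, 0); (1, 0, 0, 0, 0))


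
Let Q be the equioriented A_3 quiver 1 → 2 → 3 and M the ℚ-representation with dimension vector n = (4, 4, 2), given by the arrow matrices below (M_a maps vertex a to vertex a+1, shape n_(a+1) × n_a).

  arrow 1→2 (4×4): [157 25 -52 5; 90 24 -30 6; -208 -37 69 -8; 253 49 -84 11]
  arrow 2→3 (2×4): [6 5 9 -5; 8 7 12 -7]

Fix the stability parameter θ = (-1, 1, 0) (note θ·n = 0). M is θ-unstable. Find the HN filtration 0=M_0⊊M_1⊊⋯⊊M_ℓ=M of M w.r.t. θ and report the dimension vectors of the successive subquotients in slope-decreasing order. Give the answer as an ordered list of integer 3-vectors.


Via rank(M_{q-1}∘⋯∘M_p): M ≅ I[1,1], I[1,2], I[1,3]^2, I[2,2].
μ_θ-semistable layers: μ^(1)=1; μ^(2)=1/2; μ^(3)=-1

((0, 2, 0); (0, 2, 2); (4, 0, 0))


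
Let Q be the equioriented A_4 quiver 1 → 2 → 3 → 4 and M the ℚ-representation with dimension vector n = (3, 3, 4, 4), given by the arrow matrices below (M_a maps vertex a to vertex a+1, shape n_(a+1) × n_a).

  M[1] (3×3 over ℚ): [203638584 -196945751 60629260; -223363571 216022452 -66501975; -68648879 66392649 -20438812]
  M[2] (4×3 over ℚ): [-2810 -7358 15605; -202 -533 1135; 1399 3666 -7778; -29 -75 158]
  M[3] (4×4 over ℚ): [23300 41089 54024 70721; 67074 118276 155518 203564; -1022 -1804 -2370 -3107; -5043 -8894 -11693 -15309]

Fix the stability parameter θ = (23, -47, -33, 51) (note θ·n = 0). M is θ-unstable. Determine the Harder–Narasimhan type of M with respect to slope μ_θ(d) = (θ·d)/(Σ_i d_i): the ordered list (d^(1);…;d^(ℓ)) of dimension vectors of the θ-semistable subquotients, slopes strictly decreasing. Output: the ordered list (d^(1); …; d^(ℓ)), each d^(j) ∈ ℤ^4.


Via rank(M_{q-1}∘⋯∘M_p): M ≅ I[1,3], I[1,4]^2, I[3,4], I[4,4].
μ_θ-semistable layers: μ^(1)=51; μ^(2)=-19; μ^(3)=-33

((0, 0, 0, 4); (3, 3, 3, 0); (0, 0, 1, 0))


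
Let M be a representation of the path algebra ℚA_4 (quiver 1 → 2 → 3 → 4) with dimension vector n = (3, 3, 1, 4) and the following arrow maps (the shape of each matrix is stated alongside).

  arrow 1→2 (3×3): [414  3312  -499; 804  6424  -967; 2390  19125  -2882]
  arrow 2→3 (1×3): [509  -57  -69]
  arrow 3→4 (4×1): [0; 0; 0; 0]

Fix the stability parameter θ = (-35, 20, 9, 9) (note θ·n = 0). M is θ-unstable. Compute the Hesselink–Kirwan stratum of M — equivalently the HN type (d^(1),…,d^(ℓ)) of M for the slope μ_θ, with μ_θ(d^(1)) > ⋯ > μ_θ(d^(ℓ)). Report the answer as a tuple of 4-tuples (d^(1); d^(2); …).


Barcode: M ≅ I[1,2]^2, I[1,3], I[4,4]^4. HN layers by μ_θ (4 steps, strictly decreasing):
  μ^(1)=20; μ^(2)=29/2; μ^(3)=9; μ^(4)=-35

((0, 2, 0, 0); (0, 1, 1, 0); (0, 0, 0, 4); (3, 0, 0, 0))


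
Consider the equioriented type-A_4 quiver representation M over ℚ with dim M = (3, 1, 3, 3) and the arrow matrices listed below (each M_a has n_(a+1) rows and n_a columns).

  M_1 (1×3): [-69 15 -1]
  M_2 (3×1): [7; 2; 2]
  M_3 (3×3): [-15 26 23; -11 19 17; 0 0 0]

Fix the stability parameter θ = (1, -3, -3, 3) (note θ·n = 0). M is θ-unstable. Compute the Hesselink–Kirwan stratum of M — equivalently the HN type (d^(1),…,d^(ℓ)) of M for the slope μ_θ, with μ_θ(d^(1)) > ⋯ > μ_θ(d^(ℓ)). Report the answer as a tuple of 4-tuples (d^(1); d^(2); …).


Barcode: M ≅ I[1,1]^2, I[1,4], I[3,3], I[3,4], I[4,4]. HN layers by μ_θ (4 steps, strictly decreasing):
  μ^(1)=3; μ^(2)=1; μ^(3)=-5/3; μ^(4)=-3

((0, 0, 0, 3); (2, 0, 0, 0); (1, 1, 1, 0); (0, 0, 2, 0))


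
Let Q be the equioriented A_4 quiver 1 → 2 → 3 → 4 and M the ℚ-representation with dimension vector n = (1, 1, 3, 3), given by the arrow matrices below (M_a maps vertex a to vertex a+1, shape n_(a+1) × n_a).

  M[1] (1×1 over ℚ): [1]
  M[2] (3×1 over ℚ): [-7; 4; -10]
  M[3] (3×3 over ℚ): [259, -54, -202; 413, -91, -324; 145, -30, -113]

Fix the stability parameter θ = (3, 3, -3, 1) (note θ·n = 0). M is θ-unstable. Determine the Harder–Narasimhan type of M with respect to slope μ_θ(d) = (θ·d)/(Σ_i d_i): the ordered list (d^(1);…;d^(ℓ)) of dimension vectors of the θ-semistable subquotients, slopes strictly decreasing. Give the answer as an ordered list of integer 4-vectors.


Interval decomposition of M: I[1,4], I[3,4]^2.
HN type (ℓ=2): μ^(1)=1; μ^(2)=-3

((1, 1, 1, 3); (0, 0, 2, 0))


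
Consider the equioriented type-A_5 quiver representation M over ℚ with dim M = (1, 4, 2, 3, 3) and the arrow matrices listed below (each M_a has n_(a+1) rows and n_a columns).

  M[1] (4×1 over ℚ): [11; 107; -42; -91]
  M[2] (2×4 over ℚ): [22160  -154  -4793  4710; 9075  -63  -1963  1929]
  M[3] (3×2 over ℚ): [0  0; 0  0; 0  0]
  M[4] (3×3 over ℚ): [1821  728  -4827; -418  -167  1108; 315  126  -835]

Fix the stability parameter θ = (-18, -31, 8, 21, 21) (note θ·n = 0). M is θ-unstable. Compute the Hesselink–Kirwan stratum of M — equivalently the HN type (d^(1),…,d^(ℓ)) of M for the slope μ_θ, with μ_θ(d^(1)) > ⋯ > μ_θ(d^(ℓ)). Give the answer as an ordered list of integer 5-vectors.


Via rank(M_{q-1}∘⋯∘M_p): M ≅ I[1,3], I[2,2]^2, I[2,3], I[4,5]^3.
μ_θ-semistable layers: μ^(1)=21; μ^(2)=8; μ^(3)=-49/2; μ^(4)=-31

((0, 0, 0, 3, 3); (0, 0, 2, 0, 0); (1, 1, 0, 0, 0); (0, 3, 0, 0, 0))


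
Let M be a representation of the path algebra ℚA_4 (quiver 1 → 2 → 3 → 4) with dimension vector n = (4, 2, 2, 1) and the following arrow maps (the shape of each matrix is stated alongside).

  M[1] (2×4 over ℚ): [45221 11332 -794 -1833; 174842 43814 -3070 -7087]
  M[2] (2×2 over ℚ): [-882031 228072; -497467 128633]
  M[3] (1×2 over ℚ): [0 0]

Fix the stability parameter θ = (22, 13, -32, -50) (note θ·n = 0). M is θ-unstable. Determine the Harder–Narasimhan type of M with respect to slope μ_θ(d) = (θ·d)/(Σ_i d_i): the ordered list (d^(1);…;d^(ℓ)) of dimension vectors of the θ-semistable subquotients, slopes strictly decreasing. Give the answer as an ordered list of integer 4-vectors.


Interval decomposition of M: I[1,1]^2, I[1,3]^2, I[4,4].
HN type (ℓ=3): μ^(1)=22; μ^(2)=1; μ^(3)=-50

((2, 0, 0, 0); (2, 2, 2, 0); (0, 0, 0, 1))


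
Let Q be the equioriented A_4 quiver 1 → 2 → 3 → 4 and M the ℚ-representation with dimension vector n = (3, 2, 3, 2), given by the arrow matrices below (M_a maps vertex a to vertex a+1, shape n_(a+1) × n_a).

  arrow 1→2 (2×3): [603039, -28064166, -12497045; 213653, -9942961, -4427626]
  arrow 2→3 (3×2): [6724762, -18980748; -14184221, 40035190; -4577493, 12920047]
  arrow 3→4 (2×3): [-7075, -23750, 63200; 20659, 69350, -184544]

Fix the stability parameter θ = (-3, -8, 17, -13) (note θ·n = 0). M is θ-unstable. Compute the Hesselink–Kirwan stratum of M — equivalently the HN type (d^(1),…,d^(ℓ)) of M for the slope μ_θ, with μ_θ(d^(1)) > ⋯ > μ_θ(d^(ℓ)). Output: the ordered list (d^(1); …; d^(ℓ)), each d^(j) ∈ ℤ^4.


Interval decomposition of M: I[1,1], I[1,3]^2, I[3,4], I[4,4].
HN type (ℓ=5): μ^(1)=17; μ^(2)=2; μ^(3)=-3; μ^(4)=-11/2; μ^(5)=-13

((0, 0, 2, 0); (0, 0, 1, 1); (1, 0, 0, 0); (2, 2, 0, 0); (0, 0, 0, 1))


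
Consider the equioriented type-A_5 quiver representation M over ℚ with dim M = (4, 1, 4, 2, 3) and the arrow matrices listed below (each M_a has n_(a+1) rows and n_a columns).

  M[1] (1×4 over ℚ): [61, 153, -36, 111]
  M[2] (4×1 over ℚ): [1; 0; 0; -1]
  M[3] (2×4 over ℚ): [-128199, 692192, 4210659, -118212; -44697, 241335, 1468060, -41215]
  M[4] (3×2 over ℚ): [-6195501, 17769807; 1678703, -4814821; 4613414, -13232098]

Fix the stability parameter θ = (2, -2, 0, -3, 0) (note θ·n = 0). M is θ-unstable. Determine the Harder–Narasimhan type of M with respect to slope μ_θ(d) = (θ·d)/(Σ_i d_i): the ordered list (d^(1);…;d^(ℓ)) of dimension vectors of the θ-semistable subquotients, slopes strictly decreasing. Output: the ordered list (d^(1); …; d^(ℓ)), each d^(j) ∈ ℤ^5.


Via rank(M_{q-1}∘⋯∘M_p): M ≅ I[1,1]^3, I[1,5], I[3,3]^2, I[3,4], I[5,5]^2.
μ_θ-semistable layers: μ^(1)=2; μ^(2)=0; μ^(3)=-3/4; μ^(4)=-3/2

((3, 0, 0, 0, 0); (0, 0, 2, 0, 3); (1, 1, 1, 1, 0); (0, 0, 1, 1, 0))


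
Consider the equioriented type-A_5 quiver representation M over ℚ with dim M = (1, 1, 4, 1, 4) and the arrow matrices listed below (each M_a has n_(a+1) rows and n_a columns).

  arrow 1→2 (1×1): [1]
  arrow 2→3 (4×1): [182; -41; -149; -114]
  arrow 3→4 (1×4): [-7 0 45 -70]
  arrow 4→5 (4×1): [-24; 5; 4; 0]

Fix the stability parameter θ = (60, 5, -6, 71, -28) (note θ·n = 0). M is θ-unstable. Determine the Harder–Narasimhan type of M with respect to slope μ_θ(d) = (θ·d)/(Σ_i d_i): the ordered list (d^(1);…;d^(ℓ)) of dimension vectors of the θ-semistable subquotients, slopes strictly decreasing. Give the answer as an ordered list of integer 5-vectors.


Interval decomposition of M: I[1,5], I[3,3]^3, I[5,5]^3.
HN type (ℓ=4): μ^(1)=43/2; μ^(2)=59/3; μ^(3)=-6; μ^(4)=-28

((0, 0, 0, 1, 1); (1, 1, 1, 0, 0); (0, 0, 3, 0, 0); (0, 0, 0, 0, 3))


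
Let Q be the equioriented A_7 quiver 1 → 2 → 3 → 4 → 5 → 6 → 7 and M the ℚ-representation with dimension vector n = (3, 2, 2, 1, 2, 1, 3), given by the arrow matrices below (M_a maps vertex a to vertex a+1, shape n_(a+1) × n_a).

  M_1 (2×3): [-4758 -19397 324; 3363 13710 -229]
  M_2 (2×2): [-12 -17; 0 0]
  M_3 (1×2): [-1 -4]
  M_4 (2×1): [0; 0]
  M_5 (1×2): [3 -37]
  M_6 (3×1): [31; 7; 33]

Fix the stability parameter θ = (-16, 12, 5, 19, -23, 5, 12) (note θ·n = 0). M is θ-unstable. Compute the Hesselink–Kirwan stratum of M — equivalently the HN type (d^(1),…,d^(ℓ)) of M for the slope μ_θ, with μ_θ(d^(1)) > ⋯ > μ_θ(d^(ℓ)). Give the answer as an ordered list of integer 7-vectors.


Interval decomposition of M: I[1,1], I[1,2], I[1,4], I[3,3], I[5,5], I[5,7], I[7,7]^2.
HN type (ℓ=6): μ^(1)=19; μ^(2)=12; μ^(3)=17/2; μ^(4)=5; μ^(5)=-16; μ^(6)=-23

((0, 0, 0, 1, 0, 0, 0); (0, 1, 0, 0, 0, 0, 3); (0, 1, 1, 0, 0, 0, 0); (0, 0, 1, 0, 0, 1, 0); (3, 0, 0, 0, 0, 0, 0); (0, 0, 0, 0, 2, 0, 0))


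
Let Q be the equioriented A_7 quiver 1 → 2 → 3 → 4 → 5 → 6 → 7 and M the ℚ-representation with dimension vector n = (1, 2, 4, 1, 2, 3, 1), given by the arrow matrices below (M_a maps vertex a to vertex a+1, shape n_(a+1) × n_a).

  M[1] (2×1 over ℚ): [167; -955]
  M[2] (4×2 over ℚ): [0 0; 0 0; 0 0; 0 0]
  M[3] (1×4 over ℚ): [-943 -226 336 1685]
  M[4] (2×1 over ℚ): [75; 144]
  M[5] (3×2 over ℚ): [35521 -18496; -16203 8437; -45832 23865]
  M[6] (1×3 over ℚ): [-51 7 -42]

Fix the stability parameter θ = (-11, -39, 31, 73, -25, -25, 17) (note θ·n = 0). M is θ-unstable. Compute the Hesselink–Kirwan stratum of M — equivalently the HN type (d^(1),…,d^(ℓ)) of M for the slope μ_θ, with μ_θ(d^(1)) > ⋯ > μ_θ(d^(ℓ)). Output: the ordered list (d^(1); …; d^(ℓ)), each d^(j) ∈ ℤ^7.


Via rank(M_{q-1}∘⋯∘M_p): M ≅ I[1,2], I[2,2], I[3,3]^3, I[3,6], I[5,7], I[6,6].
μ_θ-semistable layers: μ^(1)=31; μ^(2)=17; μ^(3)=27/2; μ^(4)=-25; μ^(5)=-39

((0, 0, 3, 0, 0, 0, 0); (0, 0, 0, 0, 0, 0, 1); (0, 0, 1, 1, 1, 1, 0); (1, 1, 0, 0, 1, 2, 0); (0, 1, 0, 0, 0, 0, 0))


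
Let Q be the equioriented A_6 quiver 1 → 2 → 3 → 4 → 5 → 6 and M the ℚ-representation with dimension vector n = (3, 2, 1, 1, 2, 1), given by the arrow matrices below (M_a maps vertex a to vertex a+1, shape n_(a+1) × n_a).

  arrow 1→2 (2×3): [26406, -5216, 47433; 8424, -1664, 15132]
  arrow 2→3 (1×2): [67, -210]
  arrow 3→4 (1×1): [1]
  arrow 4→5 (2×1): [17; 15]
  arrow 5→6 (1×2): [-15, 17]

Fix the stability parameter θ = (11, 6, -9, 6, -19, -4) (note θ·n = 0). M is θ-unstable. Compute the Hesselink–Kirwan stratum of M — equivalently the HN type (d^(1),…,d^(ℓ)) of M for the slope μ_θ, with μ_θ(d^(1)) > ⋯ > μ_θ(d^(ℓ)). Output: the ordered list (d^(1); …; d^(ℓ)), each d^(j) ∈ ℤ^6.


Barcode: M ≅ I[1,1]^2, I[1,5], I[2,2], I[5,6]. HN layers by μ_θ (5 steps, strictly decreasing):
  μ^(1)=11; μ^(2)=6; μ^(3)=-1; μ^(4)=-4; μ^(5)=-19

((2, 0, 0, 0, 0, 0); (0, 1, 0, 0, 0, 0); (1, 1, 1, 1, 1, 0); (0, 0, 0, 0, 0, 1); (0, 0, 0, 0, 1, 0))


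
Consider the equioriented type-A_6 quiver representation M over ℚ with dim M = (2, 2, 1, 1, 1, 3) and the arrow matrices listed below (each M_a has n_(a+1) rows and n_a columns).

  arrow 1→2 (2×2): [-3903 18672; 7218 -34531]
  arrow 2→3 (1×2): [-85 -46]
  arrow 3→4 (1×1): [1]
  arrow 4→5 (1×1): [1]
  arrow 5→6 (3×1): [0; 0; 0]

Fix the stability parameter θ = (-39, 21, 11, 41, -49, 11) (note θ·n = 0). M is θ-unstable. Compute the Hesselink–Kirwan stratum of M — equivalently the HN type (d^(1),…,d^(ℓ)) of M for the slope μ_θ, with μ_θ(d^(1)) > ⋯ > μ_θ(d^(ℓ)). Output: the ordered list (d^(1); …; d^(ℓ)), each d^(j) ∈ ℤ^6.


Interval decomposition of M: I[1,2], I[1,5], I[6,6]^3.
HN type (ℓ=4): μ^(1)=21; μ^(2)=11; μ^(3)=6; μ^(4)=-39

((0, 1, 0, 0, 0, 0); (0, 0, 0, 0, 0, 3); (0, 1, 1, 1, 1, 0); (2, 0, 0, 0, 0, 0))


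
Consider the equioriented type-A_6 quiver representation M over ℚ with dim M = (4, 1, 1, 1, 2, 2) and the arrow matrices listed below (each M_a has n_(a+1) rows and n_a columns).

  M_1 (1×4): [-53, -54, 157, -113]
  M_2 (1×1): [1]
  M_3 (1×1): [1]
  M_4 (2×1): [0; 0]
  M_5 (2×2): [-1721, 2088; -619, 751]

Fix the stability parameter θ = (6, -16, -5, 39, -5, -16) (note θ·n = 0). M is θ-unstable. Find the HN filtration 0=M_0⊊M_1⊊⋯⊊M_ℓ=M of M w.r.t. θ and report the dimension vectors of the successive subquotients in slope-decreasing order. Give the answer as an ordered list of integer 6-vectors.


Interval decomposition of M: I[1,1]^3, I[1,4], I[5,6]^2.
HN type (ℓ=4): μ^(1)=39; μ^(2)=6; μ^(3)=-5; μ^(4)=-21/2

((0, 0, 0, 1, 0, 0); (3, 0, 0, 0, 0, 0); (1, 1, 1, 0, 0, 0); (0, 0, 0, 0, 2, 2))


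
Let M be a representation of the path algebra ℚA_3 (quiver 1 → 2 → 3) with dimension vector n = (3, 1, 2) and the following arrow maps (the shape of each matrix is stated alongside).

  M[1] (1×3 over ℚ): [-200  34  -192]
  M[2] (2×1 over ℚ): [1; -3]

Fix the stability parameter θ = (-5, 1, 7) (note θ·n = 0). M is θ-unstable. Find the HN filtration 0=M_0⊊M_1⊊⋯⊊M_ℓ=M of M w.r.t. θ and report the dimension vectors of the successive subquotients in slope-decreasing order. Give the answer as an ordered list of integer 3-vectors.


Via rank(M_{q-1}∘⋯∘M_p): M ≅ I[1,1]^2, I[1,3], I[3,3].
μ_θ-semistable layers: μ^(1)=7; μ^(2)=1; μ^(3)=-5

((0, 0, 2); (0, 1, 0); (3, 0, 0))


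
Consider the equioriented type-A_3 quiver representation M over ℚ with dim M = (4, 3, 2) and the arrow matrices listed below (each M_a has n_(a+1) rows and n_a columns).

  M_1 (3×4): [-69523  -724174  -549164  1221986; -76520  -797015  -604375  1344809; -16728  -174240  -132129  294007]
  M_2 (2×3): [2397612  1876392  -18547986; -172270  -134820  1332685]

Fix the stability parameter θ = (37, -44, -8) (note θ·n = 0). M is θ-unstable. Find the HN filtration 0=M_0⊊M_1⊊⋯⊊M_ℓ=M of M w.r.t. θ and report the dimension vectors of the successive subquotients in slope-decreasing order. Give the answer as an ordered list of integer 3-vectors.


Barcode: M ≅ I[1,1], I[1,2]^2, I[1,3], I[3,3]. HN layers by μ_θ (4 steps, strictly decreasing):
  μ^(1)=37; μ^(2)=-7/2; μ^(3)=-5; μ^(4)=-8

((1, 0, 0); (2, 2, 0); (1, 1, 1); (0, 0, 1))


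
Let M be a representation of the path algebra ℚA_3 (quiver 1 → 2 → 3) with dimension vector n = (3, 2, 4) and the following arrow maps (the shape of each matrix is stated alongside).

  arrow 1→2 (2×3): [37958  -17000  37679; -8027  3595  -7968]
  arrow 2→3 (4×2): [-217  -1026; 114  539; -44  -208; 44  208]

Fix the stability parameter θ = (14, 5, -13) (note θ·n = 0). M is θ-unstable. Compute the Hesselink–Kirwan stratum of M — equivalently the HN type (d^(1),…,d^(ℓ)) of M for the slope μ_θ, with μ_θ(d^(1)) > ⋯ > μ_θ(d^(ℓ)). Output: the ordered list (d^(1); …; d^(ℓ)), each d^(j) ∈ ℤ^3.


Via rank(M_{q-1}∘⋯∘M_p): M ≅ I[1,1], I[1,3]^2, I[3,3]^2.
μ_θ-semistable layers: μ^(1)=14; μ^(2)=2; μ^(3)=-13

((1, 0, 0); (2, 2, 2); (0, 0, 2))


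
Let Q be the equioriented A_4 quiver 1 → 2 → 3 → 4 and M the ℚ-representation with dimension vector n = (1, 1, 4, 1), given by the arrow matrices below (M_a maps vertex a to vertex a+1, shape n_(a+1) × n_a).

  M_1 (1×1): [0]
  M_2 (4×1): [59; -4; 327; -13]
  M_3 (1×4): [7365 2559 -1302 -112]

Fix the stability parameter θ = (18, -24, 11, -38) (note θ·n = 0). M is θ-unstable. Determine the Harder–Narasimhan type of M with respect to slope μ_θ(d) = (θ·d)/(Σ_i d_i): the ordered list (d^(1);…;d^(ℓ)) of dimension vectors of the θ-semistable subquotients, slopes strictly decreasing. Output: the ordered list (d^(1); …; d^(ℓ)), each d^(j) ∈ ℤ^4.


Barcode: M ≅ I[1,1], I[2,4], I[3,3]^3. HN layers by μ_θ (4 steps, strictly decreasing):
  μ^(1)=18; μ^(2)=11; μ^(3)=-27/2; μ^(4)=-24

((1, 0, 0, 0); (0, 0, 3, 0); (0, 0, 1, 1); (0, 1, 0, 0))


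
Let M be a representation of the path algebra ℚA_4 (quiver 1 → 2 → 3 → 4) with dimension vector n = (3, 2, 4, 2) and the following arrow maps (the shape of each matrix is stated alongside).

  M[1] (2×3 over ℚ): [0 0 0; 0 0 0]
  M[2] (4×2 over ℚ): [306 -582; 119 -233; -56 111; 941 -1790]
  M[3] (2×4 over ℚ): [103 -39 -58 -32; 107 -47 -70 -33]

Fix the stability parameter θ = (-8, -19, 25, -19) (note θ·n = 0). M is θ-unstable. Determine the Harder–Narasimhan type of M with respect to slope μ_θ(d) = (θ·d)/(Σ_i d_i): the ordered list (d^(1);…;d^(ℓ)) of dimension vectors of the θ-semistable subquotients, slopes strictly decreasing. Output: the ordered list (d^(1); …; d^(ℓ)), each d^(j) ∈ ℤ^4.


Barcode: M ≅ I[1,1]^3, I[2,4]^2, I[3,3]^2. HN layers by μ_θ (4 steps, strictly decreasing):
  μ^(1)=25; μ^(2)=3; μ^(3)=-8; μ^(4)=-19

((0, 0, 2, 0); (0, 0, 2, 2); (3, 0, 0, 0); (0, 2, 0, 0))


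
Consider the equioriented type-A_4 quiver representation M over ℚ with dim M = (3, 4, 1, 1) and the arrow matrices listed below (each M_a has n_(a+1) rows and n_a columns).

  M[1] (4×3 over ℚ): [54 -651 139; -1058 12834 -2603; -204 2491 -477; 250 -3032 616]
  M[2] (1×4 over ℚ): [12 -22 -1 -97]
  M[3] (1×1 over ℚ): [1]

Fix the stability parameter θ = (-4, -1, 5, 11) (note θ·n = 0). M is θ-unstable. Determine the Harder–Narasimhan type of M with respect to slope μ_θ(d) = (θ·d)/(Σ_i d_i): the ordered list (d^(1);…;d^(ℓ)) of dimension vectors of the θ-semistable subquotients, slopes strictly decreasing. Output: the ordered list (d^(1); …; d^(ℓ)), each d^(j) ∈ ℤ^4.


Barcode: M ≅ I[1,2]^2, I[1,4], I[2,2]. HN layers by μ_θ (4 steps, strictly decreasing):
  μ^(1)=11; μ^(2)=5; μ^(3)=-1; μ^(4)=-4

((0, 0, 0, 1); (0, 0, 1, 0); (0, 4, 0, 0); (3, 0, 0, 0))


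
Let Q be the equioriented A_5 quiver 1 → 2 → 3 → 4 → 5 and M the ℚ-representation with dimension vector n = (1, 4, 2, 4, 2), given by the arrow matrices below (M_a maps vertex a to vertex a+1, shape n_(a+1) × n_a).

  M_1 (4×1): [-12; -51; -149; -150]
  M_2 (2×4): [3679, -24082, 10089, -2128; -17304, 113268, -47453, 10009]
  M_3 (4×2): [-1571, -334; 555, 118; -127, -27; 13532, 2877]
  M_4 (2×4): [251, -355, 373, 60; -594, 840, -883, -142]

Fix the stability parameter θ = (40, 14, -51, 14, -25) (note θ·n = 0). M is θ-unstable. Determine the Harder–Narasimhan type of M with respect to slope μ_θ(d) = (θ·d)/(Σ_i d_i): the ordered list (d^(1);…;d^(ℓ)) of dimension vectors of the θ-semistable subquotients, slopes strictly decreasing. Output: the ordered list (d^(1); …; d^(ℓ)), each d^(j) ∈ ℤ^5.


Via rank(M_{q-1}∘⋯∘M_p): M ≅ I[1,5], I[2,2]^2, I[2,5], I[4,4]^2.
μ_θ-semistable layers: μ^(1)=14; μ^(2)=-8/5; μ^(3)=-11/2; μ^(4)=-37/2

((0, 2, 0, 2, 0); (1, 1, 1, 1, 1); (0, 0, 0, 1, 1); (0, 1, 1, 0, 0))


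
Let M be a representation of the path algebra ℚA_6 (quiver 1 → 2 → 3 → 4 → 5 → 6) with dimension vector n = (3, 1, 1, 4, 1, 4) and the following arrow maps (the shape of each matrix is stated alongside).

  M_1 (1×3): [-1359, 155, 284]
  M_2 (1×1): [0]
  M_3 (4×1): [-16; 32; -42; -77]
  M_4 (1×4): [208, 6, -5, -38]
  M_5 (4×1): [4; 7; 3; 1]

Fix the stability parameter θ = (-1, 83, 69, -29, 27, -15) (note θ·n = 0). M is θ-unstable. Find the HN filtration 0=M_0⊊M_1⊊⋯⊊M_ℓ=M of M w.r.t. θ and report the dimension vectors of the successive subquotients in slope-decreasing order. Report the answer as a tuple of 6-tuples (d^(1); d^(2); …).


Interval decomposition of M: I[1,1]^2, I[1,2], I[3,4], I[4,4]^2, I[4,6], I[6,6]^3.
HN type (ℓ=6): μ^(1)=83; μ^(2)=20; μ^(3)=6; μ^(4)=-1; μ^(5)=-15; μ^(6)=-29

((0, 1, 0, 0, 0, 0); (0, 0, 1, 1, 0, 0); (0, 0, 0, 0, 1, 1); (3, 0, 0, 0, 0, 0); (0, 0, 0, 0, 0, 3); (0, 0, 0, 3, 0, 0))


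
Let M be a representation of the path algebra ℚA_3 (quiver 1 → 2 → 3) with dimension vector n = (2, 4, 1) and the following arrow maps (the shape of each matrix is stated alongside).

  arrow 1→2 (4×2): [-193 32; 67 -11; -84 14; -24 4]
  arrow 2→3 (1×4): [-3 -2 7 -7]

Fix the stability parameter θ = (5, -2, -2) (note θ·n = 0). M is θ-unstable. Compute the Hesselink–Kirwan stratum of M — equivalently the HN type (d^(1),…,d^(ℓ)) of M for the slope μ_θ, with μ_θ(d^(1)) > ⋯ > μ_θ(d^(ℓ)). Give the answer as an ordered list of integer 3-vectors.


Barcode: M ≅ I[1,2], I[1,3], I[2,2]^2. HN layers by μ_θ (3 steps, strictly decreasing):
  μ^(1)=3/2; μ^(2)=1/3; μ^(3)=-2

((1, 1, 0); (1, 1, 1); (0, 2, 0))


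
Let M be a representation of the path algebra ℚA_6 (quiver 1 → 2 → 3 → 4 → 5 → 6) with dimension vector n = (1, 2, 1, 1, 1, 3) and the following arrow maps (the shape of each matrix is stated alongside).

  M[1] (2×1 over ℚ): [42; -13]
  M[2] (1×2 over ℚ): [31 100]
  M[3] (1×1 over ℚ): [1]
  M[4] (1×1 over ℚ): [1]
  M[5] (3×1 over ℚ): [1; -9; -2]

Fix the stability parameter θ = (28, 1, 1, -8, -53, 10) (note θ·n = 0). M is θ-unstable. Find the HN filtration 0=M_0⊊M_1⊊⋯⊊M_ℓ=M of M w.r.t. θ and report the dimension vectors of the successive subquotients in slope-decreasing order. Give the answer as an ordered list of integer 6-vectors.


Via rank(M_{q-1}∘⋯∘M_p): M ≅ I[1,6], I[2,2], I[6,6]^2.
μ_θ-semistable layers: μ^(1)=10; μ^(2)=1; μ^(3)=-31/5

((0, 0, 0, 0, 0, 3); (0, 1, 0, 0, 0, 0); (1, 1, 1, 1, 1, 0))


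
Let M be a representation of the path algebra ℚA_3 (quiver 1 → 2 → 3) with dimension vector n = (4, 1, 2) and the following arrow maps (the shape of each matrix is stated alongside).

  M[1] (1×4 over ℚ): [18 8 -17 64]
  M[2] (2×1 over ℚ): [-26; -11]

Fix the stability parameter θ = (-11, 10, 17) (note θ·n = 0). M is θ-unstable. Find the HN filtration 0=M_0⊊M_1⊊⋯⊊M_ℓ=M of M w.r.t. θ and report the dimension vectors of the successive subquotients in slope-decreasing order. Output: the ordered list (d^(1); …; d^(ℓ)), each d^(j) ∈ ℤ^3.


Barcode: M ≅ I[1,1]^3, I[1,3], I[3,3]. HN layers by μ_θ (3 steps, strictly decreasing):
  μ^(1)=17; μ^(2)=10; μ^(3)=-11

((0, 0, 2); (0, 1, 0); (4, 0, 0))


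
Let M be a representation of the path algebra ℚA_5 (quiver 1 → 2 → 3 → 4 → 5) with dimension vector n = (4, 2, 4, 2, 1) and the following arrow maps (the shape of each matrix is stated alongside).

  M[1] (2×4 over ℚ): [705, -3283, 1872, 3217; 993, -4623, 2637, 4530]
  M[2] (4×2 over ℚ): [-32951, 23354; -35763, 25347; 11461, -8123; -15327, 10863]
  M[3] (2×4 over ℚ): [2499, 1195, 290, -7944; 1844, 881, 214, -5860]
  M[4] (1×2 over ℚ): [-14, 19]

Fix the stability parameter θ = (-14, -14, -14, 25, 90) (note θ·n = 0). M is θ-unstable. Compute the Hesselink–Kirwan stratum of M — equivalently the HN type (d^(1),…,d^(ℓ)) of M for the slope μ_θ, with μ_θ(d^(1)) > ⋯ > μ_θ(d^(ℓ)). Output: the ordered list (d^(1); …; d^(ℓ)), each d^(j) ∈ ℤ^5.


Barcode: M ≅ I[1,1]^2, I[1,4], I[1,5], I[3,3]^2. HN layers by μ_θ (3 steps, strictly decreasing):
  μ^(1)=90; μ^(2)=25; μ^(3)=-14

((0, 0, 0, 0, 1); (0, 0, 0, 2, 0); (4, 2, 4, 0, 0))


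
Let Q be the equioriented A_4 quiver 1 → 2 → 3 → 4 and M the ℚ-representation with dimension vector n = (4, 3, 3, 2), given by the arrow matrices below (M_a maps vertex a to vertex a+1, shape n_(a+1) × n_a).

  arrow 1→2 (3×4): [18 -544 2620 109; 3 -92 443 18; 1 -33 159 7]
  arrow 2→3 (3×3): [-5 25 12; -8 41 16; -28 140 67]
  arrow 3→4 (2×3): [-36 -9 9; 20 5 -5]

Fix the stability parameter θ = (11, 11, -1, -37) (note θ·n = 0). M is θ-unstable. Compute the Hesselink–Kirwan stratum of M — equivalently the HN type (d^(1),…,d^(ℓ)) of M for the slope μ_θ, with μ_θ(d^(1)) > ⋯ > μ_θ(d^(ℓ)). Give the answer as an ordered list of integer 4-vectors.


Via rank(M_{q-1}∘⋯∘M_p): M ≅ I[1,1], I[1,3]^2, I[1,4], I[4,4].
μ_θ-semistable layers: μ^(1)=11; μ^(2)=7; μ^(3)=-4; μ^(4)=-37

((1, 0, 0, 0); (2, 2, 2, 0); (1, 1, 1, 1); (0, 0, 0, 1))


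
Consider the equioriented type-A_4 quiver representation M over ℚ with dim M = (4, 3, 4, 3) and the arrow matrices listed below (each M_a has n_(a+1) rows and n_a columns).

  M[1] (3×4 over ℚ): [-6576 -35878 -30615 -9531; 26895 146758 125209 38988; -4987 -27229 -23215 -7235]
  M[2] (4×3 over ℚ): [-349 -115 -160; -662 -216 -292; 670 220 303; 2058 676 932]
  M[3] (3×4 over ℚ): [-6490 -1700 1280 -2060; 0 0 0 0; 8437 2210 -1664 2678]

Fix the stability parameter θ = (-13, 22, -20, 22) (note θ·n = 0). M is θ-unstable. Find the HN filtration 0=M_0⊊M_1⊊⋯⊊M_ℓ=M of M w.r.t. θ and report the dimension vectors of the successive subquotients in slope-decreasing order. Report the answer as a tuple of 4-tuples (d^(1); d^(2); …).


Interval decomposition of M: I[1,1], I[1,3]^2, I[1,4], I[3,3], I[4,4]^2.
HN type (ℓ=4): μ^(1)=22; μ^(2)=1; μ^(3)=-13; μ^(4)=-20

((0, 0, 0, 3); (0, 3, 3, 0); (4, 0, 0, 0); (0, 0, 1, 0))


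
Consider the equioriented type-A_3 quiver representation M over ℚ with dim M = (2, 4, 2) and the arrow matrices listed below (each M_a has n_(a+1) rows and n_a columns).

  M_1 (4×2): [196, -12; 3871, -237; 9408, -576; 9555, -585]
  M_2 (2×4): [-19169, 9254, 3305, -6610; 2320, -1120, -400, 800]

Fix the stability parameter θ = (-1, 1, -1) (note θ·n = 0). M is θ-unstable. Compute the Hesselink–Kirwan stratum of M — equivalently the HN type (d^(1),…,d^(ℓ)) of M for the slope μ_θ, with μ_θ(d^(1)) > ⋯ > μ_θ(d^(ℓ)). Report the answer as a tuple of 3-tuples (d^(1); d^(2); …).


Barcode: M ≅ I[1,1], I[1,2], I[2,2]^2, I[2,3], I[3,3]. HN layers by μ_θ (3 steps, strictly decreasing):
  μ^(1)=1; μ^(2)=0; μ^(3)=-1

((0, 3, 0); (0, 1, 1); (2, 0, 1))


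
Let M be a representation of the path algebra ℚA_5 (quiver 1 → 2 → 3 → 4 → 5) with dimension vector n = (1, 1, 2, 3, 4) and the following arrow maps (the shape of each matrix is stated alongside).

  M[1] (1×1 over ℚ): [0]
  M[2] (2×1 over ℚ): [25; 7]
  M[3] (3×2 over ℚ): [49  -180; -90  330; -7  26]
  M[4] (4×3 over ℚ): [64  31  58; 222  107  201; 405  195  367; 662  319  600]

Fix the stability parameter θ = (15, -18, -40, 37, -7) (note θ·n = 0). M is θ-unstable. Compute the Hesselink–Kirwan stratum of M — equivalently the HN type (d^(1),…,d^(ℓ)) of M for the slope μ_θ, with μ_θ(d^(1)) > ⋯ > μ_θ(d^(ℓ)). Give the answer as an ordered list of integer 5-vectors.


Interval decomposition of M: I[1,1], I[2,5], I[3,5], I[4,5], I[5,5].
HN type (ℓ=4): μ^(1)=15; μ^(2)=-7; μ^(3)=-29; μ^(4)=-40

((1, 0, 0, 3, 3); (0, 0, 0, 0, 1); (0, 1, 1, 0, 0); (0, 0, 1, 0, 0))


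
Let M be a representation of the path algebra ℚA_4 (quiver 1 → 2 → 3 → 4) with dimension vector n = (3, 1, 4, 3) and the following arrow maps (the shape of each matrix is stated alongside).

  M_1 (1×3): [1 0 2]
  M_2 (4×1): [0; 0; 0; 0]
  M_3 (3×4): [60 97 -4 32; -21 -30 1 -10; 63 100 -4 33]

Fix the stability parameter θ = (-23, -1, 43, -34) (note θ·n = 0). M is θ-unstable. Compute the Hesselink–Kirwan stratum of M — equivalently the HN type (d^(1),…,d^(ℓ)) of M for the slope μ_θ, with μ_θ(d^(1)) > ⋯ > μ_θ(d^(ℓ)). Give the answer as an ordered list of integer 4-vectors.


Barcode: M ≅ I[1,1]^2, I[1,2], I[3,3], I[3,4]^3. HN layers by μ_θ (4 steps, strictly decreasing):
  μ^(1)=43; μ^(2)=9/2; μ^(3)=-1; μ^(4)=-23

((0, 0, 1, 0); (0, 0, 3, 3); (0, 1, 0, 0); (3, 0, 0, 0))


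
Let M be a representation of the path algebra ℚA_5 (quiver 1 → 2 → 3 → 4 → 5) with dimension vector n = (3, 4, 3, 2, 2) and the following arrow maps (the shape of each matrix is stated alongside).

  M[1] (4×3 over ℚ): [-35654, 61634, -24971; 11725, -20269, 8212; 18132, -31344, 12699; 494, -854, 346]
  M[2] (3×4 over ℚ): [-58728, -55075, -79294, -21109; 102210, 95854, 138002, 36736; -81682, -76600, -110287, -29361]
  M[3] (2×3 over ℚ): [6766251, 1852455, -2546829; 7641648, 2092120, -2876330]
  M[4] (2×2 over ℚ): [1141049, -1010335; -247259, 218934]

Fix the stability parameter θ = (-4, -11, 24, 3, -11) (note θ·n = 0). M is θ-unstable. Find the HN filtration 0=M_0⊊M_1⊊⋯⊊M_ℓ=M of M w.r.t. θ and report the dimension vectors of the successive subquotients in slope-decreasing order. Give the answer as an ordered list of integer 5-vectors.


Barcode: M ≅ I[1,1], I[1,5]^2, I[2,2], I[2,3]. HN layers by μ_θ (5 steps, strictly decreasing):
  μ^(1)=24; μ^(2)=16/3; μ^(3)=-4; μ^(4)=-15/2; μ^(5)=-11

((0, 0, 1, 0, 0); (0, 0, 2, 2, 2); (1, 0, 0, 0, 0); (2, 2, 0, 0, 0); (0, 2, 0, 0, 0))


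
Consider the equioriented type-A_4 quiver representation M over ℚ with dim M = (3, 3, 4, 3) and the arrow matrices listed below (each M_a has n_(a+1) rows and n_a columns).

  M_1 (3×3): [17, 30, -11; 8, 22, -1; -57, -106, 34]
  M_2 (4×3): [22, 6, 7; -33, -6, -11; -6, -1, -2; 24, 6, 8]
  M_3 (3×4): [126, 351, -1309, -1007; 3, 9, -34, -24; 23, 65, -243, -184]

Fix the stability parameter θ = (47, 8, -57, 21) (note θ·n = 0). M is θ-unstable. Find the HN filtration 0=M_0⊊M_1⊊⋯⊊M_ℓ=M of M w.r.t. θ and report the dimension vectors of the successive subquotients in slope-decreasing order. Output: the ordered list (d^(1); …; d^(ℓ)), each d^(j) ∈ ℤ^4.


Interval decomposition of M: I[1,4]^3, I[3,3].
HN type (ℓ=3): μ^(1)=21; μ^(2)=-2/3; μ^(3)=-57

((0, 0, 0, 3); (3, 3, 3, 0); (0, 0, 1, 0))


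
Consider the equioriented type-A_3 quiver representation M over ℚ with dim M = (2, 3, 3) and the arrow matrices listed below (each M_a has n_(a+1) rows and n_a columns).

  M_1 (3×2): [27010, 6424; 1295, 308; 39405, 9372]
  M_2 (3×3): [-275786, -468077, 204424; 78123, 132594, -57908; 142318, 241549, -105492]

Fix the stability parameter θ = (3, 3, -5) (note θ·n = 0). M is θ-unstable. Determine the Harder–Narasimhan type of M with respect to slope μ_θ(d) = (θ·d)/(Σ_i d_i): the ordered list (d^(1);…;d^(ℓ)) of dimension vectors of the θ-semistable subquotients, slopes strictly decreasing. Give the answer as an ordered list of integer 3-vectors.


Barcode: M ≅ I[1,1], I[1,3], I[2,3]^2. HN layers by μ_θ (3 steps, strictly decreasing):
  μ^(1)=3; μ^(2)=1/3; μ^(3)=-1

((1, 0, 0); (1, 1, 1); (0, 2, 2))


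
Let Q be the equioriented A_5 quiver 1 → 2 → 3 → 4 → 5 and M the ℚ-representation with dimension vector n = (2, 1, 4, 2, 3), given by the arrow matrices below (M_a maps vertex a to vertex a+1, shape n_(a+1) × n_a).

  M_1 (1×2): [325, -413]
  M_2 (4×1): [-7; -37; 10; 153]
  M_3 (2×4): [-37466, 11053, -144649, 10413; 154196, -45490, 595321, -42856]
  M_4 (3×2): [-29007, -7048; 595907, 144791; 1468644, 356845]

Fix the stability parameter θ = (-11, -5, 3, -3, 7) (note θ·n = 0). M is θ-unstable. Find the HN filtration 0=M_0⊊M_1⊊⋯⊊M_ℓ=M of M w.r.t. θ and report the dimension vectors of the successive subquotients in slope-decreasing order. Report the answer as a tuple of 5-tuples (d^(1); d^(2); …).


Interval decomposition of M: I[1,1], I[1,3], I[3,3], I[3,5]^2, I[5,5].
HN type (ℓ=5): μ^(1)=7; μ^(2)=3; μ^(3)=0; μ^(4)=-5; μ^(5)=-11

((0, 0, 0, 0, 3); (0, 0, 2, 0, 0); (0, 0, 2, 2, 0); (0, 1, 0, 0, 0); (2, 0, 0, 0, 0))


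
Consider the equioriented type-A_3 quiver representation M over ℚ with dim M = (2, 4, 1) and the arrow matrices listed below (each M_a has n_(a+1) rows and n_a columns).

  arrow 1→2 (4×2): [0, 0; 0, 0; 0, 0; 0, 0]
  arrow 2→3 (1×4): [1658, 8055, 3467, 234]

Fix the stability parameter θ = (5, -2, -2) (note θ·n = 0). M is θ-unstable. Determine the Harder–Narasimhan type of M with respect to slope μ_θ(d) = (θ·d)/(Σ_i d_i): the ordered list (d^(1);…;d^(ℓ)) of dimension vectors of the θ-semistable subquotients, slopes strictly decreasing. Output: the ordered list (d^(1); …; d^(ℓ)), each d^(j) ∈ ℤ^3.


Interval decomposition of M: I[1,1]^2, I[2,2]^3, I[2,3].
HN type (ℓ=2): μ^(1)=5; μ^(2)=-2

((2, 0, 0); (0, 4, 1))


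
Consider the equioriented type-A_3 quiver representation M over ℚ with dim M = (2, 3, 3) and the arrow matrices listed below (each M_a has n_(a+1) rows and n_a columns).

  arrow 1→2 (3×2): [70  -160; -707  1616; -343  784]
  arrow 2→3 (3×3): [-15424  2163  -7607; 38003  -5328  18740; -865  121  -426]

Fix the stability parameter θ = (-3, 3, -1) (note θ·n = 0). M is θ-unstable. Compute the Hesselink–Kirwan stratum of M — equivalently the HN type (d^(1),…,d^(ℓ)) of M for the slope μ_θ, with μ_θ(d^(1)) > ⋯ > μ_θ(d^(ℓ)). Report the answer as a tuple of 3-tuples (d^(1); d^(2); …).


Interval decomposition of M: I[1,1], I[1,3], I[2,3]^2.
HN type (ℓ=2): μ^(1)=1; μ^(2)=-3

((0, 3, 3); (2, 0, 0))


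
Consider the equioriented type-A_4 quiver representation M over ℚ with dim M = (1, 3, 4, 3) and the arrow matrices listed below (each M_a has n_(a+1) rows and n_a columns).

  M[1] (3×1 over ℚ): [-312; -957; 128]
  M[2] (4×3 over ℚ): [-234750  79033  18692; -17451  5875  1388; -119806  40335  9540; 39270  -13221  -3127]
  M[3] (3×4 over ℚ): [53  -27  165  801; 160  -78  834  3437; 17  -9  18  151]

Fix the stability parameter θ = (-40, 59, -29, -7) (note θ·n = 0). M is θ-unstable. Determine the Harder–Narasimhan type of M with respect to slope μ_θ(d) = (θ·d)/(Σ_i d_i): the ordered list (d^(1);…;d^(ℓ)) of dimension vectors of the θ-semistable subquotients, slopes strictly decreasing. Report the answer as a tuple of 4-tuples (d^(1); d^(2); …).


Barcode: M ≅ I[1,4], I[2,4]^2, I[3,3]. HN layers by μ_θ (3 steps, strictly decreasing):
  μ^(1)=23/3; μ^(2)=-29; μ^(3)=-40

((0, 3, 3, 3); (0, 0, 1, 0); (1, 0, 0, 0))
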